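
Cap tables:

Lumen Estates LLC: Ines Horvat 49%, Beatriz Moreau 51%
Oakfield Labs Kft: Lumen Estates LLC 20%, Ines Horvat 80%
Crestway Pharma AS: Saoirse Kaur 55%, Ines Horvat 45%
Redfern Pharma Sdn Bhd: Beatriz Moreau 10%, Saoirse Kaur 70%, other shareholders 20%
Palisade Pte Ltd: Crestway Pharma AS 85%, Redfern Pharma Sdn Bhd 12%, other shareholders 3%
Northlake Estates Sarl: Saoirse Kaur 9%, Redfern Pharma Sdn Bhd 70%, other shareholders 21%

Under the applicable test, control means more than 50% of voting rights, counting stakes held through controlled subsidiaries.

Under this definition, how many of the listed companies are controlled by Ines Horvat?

Ines holds 80% of Oakfield, so Ines controls Oakfield.
No other company's threshold is met.
Ines controls 1 company.

1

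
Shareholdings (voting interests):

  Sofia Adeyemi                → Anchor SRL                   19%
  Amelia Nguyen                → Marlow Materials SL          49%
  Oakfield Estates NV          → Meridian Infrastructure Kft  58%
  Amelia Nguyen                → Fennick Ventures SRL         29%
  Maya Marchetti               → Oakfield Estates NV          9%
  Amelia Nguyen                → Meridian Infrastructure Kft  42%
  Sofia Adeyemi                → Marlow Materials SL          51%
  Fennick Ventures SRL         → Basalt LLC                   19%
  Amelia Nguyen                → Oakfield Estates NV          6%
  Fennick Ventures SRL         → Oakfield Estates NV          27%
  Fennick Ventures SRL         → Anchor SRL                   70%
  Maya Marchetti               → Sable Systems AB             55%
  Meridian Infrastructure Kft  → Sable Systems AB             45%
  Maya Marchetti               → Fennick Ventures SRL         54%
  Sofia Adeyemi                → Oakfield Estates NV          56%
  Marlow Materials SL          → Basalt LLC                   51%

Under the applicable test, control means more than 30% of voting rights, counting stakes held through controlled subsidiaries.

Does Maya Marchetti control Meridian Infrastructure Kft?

Maya holds 54% of Fennick, so Maya controls Fennick.
Fennick and Maya together hold 27% + 9% = 36% of Oakfield, so Maya controls Oakfield.
Oakfield holds 58% of Meridian, so Maya controls Meridian.

Yes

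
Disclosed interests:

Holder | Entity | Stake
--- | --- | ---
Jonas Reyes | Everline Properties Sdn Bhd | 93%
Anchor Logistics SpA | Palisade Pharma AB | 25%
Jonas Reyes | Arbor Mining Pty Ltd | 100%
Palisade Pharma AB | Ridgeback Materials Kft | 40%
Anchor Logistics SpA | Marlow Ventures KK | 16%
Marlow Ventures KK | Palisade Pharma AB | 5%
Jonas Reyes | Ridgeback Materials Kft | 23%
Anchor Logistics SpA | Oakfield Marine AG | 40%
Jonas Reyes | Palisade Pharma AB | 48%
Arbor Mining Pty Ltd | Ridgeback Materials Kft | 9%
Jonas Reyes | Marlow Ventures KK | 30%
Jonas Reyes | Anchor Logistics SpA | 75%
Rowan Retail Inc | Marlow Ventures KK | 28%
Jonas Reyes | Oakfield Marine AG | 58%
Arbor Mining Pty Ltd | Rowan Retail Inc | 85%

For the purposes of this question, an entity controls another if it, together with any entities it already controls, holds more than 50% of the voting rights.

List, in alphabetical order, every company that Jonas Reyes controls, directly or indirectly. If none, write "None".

Jonas holds 75% of Anchor, so Jonas controls Anchor.
Jonas holds 100% of Arbor, so Jonas controls Arbor.
Arbor holds 85% of Rowan, so Jonas controls Rowan.
Rowan and Anchor and Jonas together hold 28% + 16% + 30% = 74% of Marlow, so Jonas controls Marlow.
Jonas and Anchor together hold 58% + 40% = 98% of Oakfield, so Jonas controls Oakfield.
Jonas and Anchor and Marlow together hold 48% + 25% + 5% = 78% of Palisade, so Jonas controls Palisade.
Jonas and Palisade and Arbor together hold 23% + 40% + 9% = 72% of Ridgeback, so Jonas controls Ridgeback.
Jonas holds 93% of Everline, so Jonas controls Everline.

Anchor Logistics SpA, Arbor Mining Pty Ltd, Everline Properties Sdn Bhd, Marlow Ventures KK, Oakfield Marine AG, Palisade Pharma AB, Ridgeback Materials Kft, Rowan Retail Inc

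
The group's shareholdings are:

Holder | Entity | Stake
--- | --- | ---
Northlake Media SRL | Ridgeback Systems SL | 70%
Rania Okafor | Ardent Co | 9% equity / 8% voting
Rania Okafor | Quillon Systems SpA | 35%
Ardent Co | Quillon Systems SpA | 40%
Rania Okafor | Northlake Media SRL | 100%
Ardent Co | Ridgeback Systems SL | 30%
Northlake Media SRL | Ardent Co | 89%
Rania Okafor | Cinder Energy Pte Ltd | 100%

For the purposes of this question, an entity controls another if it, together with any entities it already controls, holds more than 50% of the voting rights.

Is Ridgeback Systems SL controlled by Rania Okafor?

Rania holds 100% of Northlake, so Rania controls Northlake.
Rania and Northlake together hold 8% + 89% = 97% of Ardent, so Rania controls Ardent.
Ardent and Northlake together hold 30% + 70% = 100% of Ridgeback, so Rania controls Ridgeback.

Yes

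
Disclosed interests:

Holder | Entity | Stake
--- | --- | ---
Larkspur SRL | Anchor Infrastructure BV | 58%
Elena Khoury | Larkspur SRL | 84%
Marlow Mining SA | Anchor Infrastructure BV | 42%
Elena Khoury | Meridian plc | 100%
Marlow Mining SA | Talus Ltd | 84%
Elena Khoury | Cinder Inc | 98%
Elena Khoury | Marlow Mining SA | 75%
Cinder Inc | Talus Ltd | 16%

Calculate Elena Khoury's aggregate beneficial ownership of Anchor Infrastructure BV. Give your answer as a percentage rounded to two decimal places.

Elena reaches Anchor along 2 paths.
Via Larkspur: 84% × 58% = 48.72%.
Via Marlow: 75% × 42% = 31.5%.
Total: 48.72% + 31.5% = 80.22%.

80.22%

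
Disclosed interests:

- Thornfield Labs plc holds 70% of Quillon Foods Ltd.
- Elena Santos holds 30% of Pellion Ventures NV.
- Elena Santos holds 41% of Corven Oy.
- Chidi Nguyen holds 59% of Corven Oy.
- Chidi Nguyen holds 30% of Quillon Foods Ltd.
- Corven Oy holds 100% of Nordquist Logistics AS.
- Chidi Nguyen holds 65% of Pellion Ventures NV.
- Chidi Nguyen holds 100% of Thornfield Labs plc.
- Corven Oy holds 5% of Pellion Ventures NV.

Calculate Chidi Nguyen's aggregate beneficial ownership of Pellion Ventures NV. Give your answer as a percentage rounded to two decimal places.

67.95%

Chidi reaches Pellion along 2 paths.
Direct stake: 65% = 65%.
Via Corven: 59% × 5% = 2.95%.
Total: 65% + 2.95% = 67.95%.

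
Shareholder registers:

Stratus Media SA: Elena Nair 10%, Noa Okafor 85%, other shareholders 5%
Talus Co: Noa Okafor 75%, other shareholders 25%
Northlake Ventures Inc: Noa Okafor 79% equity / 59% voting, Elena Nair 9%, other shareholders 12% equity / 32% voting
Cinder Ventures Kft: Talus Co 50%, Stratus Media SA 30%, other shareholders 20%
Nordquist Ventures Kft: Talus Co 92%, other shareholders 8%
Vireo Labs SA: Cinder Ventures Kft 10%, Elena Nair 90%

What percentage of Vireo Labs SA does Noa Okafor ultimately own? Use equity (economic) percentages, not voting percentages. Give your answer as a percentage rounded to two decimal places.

6.30%

Noa reaches Vireo along 2 paths.
Via Talus → Cinder: 75% × 50% × 10% = 3.75%.
Via Stratus → Cinder: 85% × 30% × 10% = 2.55%.
Total: 3.75% + 2.55% = 6.3%.
Rounded: 6.30%.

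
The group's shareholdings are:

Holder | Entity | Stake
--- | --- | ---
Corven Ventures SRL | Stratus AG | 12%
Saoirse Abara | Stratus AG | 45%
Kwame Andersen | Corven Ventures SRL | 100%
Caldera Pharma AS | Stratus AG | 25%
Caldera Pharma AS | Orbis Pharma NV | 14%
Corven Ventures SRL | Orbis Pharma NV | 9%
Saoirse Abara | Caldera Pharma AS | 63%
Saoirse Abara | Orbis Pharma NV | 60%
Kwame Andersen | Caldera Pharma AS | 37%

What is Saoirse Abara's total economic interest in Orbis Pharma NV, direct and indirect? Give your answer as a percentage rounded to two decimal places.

Saoirse reaches Orbis along 2 paths.
Direct stake: 60% = 60%.
Via Caldera: 63% × 14% = 8.82%.
Total: 60% + 8.82% = 68.82%.

68.82%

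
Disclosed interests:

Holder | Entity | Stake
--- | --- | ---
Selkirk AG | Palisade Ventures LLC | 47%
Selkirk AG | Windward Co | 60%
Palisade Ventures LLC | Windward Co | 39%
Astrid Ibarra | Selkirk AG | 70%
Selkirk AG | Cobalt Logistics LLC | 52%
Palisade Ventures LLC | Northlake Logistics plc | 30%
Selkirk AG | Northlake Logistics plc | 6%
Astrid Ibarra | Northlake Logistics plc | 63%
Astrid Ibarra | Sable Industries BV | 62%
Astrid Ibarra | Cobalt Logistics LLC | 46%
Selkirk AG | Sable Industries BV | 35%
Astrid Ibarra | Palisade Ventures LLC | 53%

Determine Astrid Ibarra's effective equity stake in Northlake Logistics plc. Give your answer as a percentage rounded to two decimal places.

Astrid reaches Northlake along 4 paths.
Direct stake: 63% = 63%.
Via Palisade: 53% × 30% = 15.9%.
Via Selkirk → Palisade: 70% × 47% × 30% = 9.87%.
Via Selkirk: 70% × 6% = 4.2%.
Total: 63% + 15.9% + 9.87% + 4.2% = 92.97%.

92.97%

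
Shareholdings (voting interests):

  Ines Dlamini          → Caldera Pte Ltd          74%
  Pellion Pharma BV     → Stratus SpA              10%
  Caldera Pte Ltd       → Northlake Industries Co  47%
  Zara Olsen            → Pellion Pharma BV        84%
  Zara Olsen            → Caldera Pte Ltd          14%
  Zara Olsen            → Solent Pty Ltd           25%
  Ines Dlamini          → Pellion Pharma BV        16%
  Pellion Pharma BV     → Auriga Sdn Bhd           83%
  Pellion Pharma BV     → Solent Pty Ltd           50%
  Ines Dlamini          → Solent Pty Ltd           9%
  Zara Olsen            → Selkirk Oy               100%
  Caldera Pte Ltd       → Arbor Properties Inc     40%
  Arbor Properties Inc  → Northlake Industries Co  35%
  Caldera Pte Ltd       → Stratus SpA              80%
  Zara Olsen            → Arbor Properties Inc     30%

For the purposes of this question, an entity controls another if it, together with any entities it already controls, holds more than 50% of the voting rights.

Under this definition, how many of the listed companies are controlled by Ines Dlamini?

2

Ines holds 74% of Caldera, so Ines controls Caldera.
Caldera holds 80% of Stratus, so Ines controls Stratus.
No other company's threshold is met.
Ines controls 2 companies.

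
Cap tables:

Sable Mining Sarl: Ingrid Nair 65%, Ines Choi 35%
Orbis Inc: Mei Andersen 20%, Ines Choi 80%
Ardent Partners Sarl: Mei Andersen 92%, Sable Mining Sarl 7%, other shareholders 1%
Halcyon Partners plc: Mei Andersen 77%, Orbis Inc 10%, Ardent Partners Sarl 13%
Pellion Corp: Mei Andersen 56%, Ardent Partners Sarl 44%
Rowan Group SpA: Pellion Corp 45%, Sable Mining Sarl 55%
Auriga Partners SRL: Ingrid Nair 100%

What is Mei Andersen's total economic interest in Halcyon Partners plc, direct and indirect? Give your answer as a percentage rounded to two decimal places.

Mei reaches Halcyon along 3 paths.
Direct stake: 77% = 77%.
Via Orbis: 20% × 10% = 2%.
Via Ardent: 92% × 13% = 11.96%.
Total: 77% + 2% + 11.96% = 90.96%.

90.96%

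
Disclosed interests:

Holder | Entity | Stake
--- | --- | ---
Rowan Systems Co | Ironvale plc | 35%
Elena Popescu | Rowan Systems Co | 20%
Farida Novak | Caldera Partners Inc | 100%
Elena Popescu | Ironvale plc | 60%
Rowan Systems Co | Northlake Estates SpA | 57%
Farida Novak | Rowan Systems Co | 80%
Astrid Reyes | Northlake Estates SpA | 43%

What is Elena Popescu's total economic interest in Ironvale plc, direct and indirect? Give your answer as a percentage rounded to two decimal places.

Elena reaches Ironvale along 2 paths.
Direct stake: 60% = 60%.
Via Rowan: 20% × 35% = 7%.
Total: 60% + 7% = 67%.
Rounded: 67.00%.

67.00%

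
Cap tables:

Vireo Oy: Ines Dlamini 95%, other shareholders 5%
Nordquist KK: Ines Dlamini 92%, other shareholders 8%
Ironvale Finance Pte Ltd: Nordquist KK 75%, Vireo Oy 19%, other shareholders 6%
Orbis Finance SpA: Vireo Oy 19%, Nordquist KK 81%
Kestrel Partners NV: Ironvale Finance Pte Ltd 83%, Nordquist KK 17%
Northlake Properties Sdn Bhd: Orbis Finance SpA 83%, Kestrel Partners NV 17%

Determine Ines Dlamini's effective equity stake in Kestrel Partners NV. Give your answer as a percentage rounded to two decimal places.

87.89%

Ines reaches Kestrel along 3 paths.
Via Nordquist → Ironvale: 92% × 75% × 83% = 57.27%.
Via Vireo → Ironvale: 95% × 19% × 83% = 14.9815%.
Via Nordquist: 92% × 17% = 15.64%.
Total: 57.27% + 14.9815% + 15.64% = 87.8915%.
Rounded: 87.89%.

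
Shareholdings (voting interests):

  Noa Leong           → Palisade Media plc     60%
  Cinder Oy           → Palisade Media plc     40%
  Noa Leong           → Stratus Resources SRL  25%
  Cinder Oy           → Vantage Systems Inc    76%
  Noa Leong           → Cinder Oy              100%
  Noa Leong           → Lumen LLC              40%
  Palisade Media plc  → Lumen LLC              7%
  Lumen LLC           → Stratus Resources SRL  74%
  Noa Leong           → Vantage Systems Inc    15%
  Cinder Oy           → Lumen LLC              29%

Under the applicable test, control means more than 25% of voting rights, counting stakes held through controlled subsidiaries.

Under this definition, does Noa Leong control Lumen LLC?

Yes

Noa holds 100% of Cinder, so Noa controls Cinder.
Cinder and Noa together hold 40% + 60% = 100% of Palisade, so Noa controls Palisade.
Palisade and Cinder and Noa together hold 7% + 29% + 40% = 76% of Lumen, so Noa controls Lumen.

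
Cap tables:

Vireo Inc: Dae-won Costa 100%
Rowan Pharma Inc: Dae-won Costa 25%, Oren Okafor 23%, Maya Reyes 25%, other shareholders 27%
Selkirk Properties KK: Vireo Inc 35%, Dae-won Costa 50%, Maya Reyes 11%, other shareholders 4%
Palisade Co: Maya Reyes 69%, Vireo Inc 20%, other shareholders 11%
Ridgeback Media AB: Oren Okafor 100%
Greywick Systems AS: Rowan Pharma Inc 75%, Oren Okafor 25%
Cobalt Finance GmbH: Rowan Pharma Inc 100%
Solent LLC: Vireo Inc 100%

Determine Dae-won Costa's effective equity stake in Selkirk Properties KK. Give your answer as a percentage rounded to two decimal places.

85.00%

Dae-won reaches Selkirk along 2 paths.
Via Vireo: 100% × 35% = 35%.
Direct stake: 50% = 50%.
Total: 35% + 50% = 85%.
Rounded: 85.00%.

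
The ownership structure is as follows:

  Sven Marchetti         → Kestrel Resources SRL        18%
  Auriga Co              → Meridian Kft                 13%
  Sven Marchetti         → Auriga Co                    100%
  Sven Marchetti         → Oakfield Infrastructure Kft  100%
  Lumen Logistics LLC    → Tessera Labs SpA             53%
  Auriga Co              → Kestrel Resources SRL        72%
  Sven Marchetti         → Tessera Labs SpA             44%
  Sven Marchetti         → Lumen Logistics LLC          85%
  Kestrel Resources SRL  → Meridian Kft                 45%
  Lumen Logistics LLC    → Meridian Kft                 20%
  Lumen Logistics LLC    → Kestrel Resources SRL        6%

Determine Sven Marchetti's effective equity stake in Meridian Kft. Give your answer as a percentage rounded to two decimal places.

Sven reaches Meridian along 5 paths.
Via Auriga: 100% × 13% = 13%.
Via Kestrel: 18% × 45% = 8.1%.
Via Auriga → Kestrel: 100% × 72% × 45% = 32.4%.
Via Lumen → Kestrel: 85% × 6% × 45% = 2.295%.
Via Lumen: 85% × 20% = 17%.
Total: 13% + 8.1% + 32.4% + 2.295% + 17% = 72.795%.
Rounded: 72.80%.

72.80%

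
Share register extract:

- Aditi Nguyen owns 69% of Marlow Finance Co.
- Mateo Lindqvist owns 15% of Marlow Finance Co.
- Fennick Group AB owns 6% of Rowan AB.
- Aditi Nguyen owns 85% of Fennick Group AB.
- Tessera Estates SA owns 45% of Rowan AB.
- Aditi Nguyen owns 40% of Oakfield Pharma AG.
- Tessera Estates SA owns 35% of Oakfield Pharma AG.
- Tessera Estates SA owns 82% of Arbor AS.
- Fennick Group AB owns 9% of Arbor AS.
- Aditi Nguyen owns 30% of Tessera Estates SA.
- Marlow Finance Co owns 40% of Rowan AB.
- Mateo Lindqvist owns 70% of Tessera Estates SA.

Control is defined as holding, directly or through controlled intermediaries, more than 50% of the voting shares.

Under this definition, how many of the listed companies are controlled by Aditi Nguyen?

2

Aditi holds 85% of Fennick, so Aditi controls Fennick.
Aditi holds 69% of Marlow, so Aditi controls Marlow.
No other company's threshold is met.
Aditi controls 2 companies.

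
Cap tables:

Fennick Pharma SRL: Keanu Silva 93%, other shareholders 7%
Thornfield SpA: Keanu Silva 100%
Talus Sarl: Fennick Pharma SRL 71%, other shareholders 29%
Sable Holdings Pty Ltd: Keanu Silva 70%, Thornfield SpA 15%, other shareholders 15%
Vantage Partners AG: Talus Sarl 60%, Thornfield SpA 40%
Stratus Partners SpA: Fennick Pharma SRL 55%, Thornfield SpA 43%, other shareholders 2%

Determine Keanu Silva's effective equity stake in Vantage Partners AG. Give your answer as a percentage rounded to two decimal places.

Keanu reaches Vantage along 2 paths.
Via Fennick → Talus: 93% × 71% × 60% = 39.618%.
Via Thornfield: 100% × 40% = 40%.
Total: 39.618% + 40% = 79.618%.
Rounded: 79.62%.

79.62%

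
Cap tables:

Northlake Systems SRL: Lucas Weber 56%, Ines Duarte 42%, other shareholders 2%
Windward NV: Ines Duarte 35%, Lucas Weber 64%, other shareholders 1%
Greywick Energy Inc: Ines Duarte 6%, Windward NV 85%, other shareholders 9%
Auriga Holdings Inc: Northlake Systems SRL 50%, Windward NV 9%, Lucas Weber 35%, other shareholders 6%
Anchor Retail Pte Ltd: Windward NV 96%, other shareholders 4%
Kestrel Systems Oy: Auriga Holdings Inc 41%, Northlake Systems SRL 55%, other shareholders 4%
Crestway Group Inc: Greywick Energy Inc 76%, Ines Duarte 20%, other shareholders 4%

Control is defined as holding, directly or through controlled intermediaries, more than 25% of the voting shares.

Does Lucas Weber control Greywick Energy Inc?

Lucas holds 64% of Windward, so Lucas controls Windward.
Windward holds 85% of Greywick, so Lucas controls Greywick.

Yes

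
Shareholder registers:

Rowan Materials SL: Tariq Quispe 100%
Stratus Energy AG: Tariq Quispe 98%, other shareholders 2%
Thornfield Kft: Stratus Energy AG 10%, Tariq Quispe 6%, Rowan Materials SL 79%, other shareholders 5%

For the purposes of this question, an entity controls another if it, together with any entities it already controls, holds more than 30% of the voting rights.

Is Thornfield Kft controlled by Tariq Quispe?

Yes

Tariq holds 100% of Rowan, so Tariq controls Rowan.
Tariq holds 98% of Stratus, so Tariq controls Stratus.
Stratus and Tariq and Rowan together hold 10% + 6% + 79% = 95% of Thornfield, so Tariq controls Thornfield.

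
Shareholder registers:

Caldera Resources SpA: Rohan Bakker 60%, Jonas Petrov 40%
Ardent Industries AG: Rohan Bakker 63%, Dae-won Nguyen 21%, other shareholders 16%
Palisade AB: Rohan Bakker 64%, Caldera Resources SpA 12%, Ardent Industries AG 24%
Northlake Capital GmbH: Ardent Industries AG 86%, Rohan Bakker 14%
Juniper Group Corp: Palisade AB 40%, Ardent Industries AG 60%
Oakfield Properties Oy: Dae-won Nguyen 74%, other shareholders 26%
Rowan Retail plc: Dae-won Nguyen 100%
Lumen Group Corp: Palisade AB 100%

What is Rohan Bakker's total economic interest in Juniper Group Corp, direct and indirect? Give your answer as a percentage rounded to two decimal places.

72.33%

Rohan reaches Juniper along 4 paths.
Via Palisade: 64% × 40% = 25.6%.
Via Caldera → Palisade: 60% × 12% × 40% = 2.88%.
Via Ardent → Palisade: 63% × 24% × 40% = 6.048%.
Via Ardent: 63% × 60% = 37.8%.
Total: 25.6% + 2.88% + 6.048% + 37.8% = 72.328%.
Rounded: 72.33%.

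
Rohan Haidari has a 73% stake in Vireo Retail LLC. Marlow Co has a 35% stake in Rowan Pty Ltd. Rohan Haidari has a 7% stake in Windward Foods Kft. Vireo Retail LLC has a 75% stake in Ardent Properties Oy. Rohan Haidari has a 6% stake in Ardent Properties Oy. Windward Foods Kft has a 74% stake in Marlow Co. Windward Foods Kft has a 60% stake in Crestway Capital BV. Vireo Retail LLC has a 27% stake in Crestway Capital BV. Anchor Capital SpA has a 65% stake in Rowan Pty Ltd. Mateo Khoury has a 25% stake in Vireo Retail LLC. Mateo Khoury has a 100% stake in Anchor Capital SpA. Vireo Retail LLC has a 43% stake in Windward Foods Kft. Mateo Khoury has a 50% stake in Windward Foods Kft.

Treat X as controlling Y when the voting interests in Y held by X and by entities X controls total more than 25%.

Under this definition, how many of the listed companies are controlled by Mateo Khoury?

Mateo holds 100% of Anchor, so Mateo controls Anchor.
Mateo holds 50% of Windward, so Mateo controls Windward.
Windward holds 60% of Crestway, so Mateo controls Crestway.
Windward holds 74% of Marlow, so Mateo controls Marlow.
Anchor and Marlow together hold 65% + 35% = 100% of Rowan, so Mateo controls Rowan.
No other company's threshold is met.
Mateo controls 5 companies.

5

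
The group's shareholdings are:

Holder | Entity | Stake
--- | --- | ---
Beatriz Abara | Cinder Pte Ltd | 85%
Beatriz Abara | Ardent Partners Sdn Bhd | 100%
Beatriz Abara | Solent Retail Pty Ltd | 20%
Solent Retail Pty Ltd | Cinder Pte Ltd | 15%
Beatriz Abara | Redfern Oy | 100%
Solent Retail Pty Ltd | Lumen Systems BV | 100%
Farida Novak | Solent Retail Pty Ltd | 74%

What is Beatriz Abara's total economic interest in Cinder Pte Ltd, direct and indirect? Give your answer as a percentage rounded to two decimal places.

Beatriz reaches Cinder along 2 paths.
Via Solent: 20% × 15% = 3%.
Direct stake: 85% = 85%.
Total: 3% + 85% = 88%.
Rounded: 88.00%.

88.00%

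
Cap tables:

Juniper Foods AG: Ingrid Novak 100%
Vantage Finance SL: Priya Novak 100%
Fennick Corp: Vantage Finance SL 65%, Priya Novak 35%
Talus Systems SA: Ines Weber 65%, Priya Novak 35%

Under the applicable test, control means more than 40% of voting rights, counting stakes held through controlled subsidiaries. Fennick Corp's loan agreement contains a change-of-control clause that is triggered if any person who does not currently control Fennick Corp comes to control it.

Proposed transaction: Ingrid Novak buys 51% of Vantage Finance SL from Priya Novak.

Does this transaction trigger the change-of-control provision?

The purchase adds only to Ingrid's holdings (Priya's stake shrinks), so Ingrid is the only person who could newly come to control Fennick.
Ingrid holds 100% of Juniper, so Ingrid controls Juniper.
Neither Ingrid nor any entity Ingrid controls holds any voting interest in Fennick.
So before the transaction, Ingrid does not control Fennick.
After the purchase, Ingrid holds 51% of Vantage directly, and Priya's stake falls to 49%.
Ingrid holds 51% of Vantage, so Ingrid controls Vantage.
Vantage holds 65% of Fennick, so Ingrid controls Fennick.
Ingrid did not control Fennick before and does after, so the clause is triggered.

Yes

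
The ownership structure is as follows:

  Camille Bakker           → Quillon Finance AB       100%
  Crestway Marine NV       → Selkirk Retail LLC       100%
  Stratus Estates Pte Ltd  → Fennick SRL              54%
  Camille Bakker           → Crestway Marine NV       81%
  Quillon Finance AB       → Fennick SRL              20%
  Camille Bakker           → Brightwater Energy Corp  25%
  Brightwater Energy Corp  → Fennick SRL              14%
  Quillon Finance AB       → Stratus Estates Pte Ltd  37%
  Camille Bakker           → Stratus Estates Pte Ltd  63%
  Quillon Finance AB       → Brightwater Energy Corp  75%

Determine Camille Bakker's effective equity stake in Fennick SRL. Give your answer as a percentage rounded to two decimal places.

Camille reaches Fennick along 5 paths.
Via Quillon → Stratus: 100% × 37% × 54% = 19.98%.
Via Stratus: 63% × 54% = 34.02%.
Via Brightwater: 25% × 14% = 3.5%.
Via Quillon → Brightwater: 100% × 75% × 14% = 10.5%.
Via Quillon: 100% × 20% = 20%.
Total: 19.98% + 34.02% + 3.5% + 10.5% + 20% = 88%.
Rounded: 88.00%.

88.00%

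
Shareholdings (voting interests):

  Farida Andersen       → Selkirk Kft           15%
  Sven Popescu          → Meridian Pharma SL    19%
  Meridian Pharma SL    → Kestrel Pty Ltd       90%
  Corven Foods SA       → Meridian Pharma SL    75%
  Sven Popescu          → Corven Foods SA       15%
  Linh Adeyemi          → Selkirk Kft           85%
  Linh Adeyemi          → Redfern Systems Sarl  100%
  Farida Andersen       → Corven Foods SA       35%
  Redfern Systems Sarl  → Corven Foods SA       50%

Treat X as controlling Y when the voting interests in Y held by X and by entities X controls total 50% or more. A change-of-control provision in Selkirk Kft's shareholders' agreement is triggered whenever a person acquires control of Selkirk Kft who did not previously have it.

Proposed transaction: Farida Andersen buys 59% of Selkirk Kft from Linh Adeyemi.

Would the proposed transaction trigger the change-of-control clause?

Yes

The purchase adds only to Farida's holdings (Linh's stake shrinks), so Farida is the only person who could newly come to control Selkirk.
Farida's largest direct stake is 35% in Corven, which does not meet the threshold, so Farida controls no company.
In Selkirk, Farida's side holds only 15%, not ≥ 50%.
So before the transaction, Farida does not control Selkirk.
After the purchase, Farida's direct stake in Selkirk rises to 15% + 59% = 74%, and Linh's stake falls to 26%.
Farida holds 74% of Selkirk, so Farida controls Selkirk.
Farida did not control Selkirk before and does after, so the clause is triggered.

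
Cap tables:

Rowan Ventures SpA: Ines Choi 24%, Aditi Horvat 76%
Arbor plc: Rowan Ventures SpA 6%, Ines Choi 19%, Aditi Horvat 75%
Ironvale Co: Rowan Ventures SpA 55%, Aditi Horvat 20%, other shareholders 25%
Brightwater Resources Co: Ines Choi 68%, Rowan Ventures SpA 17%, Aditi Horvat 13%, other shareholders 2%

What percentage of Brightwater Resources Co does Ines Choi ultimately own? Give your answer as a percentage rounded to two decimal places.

Ines reaches Brightwater along 2 paths.
Direct stake: 68% = 68%.
Via Rowan: 24% × 17% = 4.08%.
Total: 68% + 4.08% = 72.08%.

72.08%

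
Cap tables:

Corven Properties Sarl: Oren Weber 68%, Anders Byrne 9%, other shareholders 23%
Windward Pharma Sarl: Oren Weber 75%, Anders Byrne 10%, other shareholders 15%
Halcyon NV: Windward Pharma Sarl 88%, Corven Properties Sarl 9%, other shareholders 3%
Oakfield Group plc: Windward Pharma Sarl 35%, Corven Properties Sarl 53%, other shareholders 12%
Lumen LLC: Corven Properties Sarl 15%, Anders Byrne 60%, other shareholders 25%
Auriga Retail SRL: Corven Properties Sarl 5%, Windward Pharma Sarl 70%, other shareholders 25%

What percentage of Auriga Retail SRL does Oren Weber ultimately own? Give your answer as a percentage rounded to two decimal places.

Oren reaches Auriga along 2 paths.
Via Corven: 68% × 5% = 3.4%.
Via Windward: 75% × 70% = 52.5%.
Total: 3.4% + 52.5% = 55.9%.
Rounded: 55.90%.

55.90%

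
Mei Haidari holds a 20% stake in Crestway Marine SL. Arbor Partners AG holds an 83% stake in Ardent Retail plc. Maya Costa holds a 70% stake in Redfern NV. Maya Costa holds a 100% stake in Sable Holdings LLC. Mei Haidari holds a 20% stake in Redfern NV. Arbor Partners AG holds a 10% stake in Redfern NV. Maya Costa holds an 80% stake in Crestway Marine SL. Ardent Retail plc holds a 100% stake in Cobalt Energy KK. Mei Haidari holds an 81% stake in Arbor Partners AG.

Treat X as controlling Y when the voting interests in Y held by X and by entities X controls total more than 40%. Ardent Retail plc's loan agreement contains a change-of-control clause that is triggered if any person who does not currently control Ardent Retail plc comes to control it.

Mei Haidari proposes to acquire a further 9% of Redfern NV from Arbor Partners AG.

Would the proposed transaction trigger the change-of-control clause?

No

The purchase adds only to Mei's holdings (Arbor's stake shrinks), so Mei is the only person who could newly come to control Ardent.
Mei holds 81% of Arbor, so Mei controls Arbor.
Arbor holds 83% of Ardent, so Mei controls Ardent.
So Mei already controls Ardent before the transaction.
After the purchase, Mei's direct stake in Redfern rises to 20% + 9% = 29%, and Arbor's stake falls to 1%.
Mei controlled Ardent already, so this is not a new person acquiring control; every other person's position is unchanged or reduced.
No new person acquires control, so the clause is not triggered.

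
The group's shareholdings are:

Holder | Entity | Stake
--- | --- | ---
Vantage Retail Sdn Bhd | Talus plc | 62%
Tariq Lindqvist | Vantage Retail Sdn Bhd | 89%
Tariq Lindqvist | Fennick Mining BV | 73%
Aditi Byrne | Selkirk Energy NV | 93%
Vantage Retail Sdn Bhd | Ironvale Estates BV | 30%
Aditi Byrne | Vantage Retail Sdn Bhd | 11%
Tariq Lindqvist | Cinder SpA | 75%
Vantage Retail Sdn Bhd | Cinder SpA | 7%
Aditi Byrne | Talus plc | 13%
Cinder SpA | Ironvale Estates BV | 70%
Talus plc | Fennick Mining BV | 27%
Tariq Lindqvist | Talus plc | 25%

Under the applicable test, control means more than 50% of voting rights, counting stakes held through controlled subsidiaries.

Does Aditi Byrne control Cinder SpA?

No

Aditi holds 93% of Selkirk, so Aditi controls Selkirk.
Neither Aditi nor any entity Aditi controls holds any voting interest in Cinder.
So Aditi does not control Cinder.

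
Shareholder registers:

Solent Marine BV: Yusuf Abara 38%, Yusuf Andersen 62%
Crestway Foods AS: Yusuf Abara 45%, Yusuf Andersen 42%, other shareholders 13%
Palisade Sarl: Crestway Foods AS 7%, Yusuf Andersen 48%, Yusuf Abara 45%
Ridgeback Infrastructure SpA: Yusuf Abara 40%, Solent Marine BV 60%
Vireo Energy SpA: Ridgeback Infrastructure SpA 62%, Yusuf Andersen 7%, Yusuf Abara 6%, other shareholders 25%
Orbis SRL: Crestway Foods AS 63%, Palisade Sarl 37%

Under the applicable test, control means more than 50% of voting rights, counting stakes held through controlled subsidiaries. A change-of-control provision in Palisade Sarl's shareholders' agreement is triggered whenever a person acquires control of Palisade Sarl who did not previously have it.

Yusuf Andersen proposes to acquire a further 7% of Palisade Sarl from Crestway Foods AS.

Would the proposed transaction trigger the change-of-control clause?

Yes

The purchase adds only to Yusuf Andersen's holdings (Crestway's stake shrinks), so Yusuf Andersen is the only person who could newly come to control Palisade.
Yusuf Andersen holds 62% of Solent, so Yusuf Andersen controls Solent.
Solent holds 60% of Ridgeback, so Yusuf Andersen controls Ridgeback.
Ridgeback and Yusuf Andersen together hold 62% + 7% = 69% of Vireo, so Yusuf Andersen controls Vireo.
In Palisade, Yusuf Andersen's side holds only 48%, not > 50%.
So before the transaction, Yusuf Andersen does not control Palisade.
After the purchase, Yusuf Andersen's direct stake in Palisade rises to 48% + 7% = 55%, and Crestway's stake falls to 0%.
Yusuf Andersen holds 55% of Palisade, so Yusuf Andersen controls Palisade.
Yusuf Andersen did not control Palisade before and does after, so the clause is triggered.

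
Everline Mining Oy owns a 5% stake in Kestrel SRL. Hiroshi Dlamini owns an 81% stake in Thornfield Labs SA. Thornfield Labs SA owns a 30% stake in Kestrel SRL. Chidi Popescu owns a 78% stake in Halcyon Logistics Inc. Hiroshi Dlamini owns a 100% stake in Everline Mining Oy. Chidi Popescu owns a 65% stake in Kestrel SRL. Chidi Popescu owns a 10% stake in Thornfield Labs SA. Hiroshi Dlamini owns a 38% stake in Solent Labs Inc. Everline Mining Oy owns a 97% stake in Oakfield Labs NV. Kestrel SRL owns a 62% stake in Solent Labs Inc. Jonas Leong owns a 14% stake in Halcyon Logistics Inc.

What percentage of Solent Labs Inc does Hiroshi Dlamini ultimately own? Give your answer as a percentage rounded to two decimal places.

56.17%

Hiroshi reaches Solent along 3 paths.
Via Everline → Kestrel: 100% × 5% × 62% = 3.1%.
Via Thornfield → Kestrel: 81% × 30% × 62% = 15.066%.
Direct stake: 38% = 38%.
Total: 3.1% + 15.066% + 38% = 56.166%.
Rounded: 56.17%.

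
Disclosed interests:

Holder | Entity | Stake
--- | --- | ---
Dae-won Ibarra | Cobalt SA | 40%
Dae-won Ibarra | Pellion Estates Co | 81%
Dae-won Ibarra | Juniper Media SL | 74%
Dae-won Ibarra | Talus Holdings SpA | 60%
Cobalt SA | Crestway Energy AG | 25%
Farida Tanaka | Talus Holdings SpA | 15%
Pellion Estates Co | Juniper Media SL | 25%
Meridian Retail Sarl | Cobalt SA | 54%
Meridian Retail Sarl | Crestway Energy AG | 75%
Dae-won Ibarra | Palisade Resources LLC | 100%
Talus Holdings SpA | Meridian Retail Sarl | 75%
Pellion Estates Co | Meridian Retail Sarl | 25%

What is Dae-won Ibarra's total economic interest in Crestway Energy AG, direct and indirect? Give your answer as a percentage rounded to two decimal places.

67.75%

Dae-won reaches Crestway along 5 paths.
Via Cobalt: 40% × 25% = 10%.
Via Pellion → Meridian → Cobalt: 81% × 25% × 54% × 25% = 2.73375%.
Via Talus → Meridian → Cobalt: 60% × 75% × 54% × 25% = 6.075%.
Via Pellion → Meridian: 81% × 25% × 75% = 15.1875%.
Via Talus → Meridian: 60% × 75% × 75% = 33.75%.
Total: 10% + 2.73375% + 6.075% + 15.1875% + 33.75% = 67.74625%.
Rounded: 67.75%.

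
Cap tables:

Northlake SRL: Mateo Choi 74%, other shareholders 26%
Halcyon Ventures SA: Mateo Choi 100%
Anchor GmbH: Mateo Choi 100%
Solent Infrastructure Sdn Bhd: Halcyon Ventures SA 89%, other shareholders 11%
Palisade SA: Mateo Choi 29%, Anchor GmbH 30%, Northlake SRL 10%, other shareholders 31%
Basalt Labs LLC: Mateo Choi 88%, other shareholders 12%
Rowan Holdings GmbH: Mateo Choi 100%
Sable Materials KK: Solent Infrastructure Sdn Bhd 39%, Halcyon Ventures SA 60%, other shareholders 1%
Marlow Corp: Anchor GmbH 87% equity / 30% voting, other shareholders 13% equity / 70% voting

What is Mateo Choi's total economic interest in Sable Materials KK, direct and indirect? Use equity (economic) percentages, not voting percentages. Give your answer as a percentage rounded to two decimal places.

Mateo reaches Sable along 2 paths.
Via Halcyon → Solent: 100% × 89% × 39% = 34.71%.
Via Halcyon: 100% × 60% = 60%.
Total: 34.71% + 60% = 94.71%.

94.71%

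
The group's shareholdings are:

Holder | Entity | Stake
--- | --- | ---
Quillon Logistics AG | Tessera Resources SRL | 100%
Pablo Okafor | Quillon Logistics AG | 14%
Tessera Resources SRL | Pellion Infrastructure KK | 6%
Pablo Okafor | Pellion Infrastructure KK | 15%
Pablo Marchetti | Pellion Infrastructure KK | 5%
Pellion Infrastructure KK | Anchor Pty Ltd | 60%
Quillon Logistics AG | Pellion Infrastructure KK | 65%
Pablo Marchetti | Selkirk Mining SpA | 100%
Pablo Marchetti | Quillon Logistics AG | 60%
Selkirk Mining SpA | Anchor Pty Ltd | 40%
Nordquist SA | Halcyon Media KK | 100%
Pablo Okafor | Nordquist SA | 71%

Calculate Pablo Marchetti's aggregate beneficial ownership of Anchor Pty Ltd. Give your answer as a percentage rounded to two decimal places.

68.56%

Pablo Marchetti reaches Anchor along 4 paths.
Via Pellion: 5% × 60% = 3%.
Via Quillon → Pellion: 60% × 65% × 60% = 23.4%.
Via Quillon → Tessera → Pellion: 60% × 100% × 6% × 60% = 2.16%.
Via Selkirk: 100% × 40% = 40%.
Total: 3% + 23.4% + 2.16% + 40% = 68.56%.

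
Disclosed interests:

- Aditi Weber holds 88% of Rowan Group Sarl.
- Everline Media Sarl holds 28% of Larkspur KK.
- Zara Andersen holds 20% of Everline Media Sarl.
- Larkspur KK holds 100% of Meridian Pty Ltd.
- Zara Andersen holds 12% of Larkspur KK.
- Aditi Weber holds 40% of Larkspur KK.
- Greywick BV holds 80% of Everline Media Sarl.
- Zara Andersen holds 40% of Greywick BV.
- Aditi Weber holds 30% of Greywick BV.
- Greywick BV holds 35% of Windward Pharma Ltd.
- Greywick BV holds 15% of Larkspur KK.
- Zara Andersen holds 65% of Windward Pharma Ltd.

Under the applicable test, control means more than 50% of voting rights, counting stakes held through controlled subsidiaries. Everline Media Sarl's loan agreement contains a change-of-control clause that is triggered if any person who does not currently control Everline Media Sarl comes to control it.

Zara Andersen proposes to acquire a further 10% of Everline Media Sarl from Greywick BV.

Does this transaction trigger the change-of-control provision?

The purchase adds only to Zara's holdings (Greywick's stake shrinks), so Zara is the only person who could newly come to control Everline.
Zara holds 65% of Windward, so Zara controls Windward.
In Everline, Zara's side holds only 20%, not > 50%.
So before the transaction, Zara does not control Everline.
After the purchase, Zara's direct stake in Everline rises to 20% + 10% = 30%, and Greywick's stake falls to 70%.
After the transaction, Zara's side holds 30% of Everline, not > 50%, so Zara still does not control Everline.
No new person acquires control, so the clause is not triggered.

No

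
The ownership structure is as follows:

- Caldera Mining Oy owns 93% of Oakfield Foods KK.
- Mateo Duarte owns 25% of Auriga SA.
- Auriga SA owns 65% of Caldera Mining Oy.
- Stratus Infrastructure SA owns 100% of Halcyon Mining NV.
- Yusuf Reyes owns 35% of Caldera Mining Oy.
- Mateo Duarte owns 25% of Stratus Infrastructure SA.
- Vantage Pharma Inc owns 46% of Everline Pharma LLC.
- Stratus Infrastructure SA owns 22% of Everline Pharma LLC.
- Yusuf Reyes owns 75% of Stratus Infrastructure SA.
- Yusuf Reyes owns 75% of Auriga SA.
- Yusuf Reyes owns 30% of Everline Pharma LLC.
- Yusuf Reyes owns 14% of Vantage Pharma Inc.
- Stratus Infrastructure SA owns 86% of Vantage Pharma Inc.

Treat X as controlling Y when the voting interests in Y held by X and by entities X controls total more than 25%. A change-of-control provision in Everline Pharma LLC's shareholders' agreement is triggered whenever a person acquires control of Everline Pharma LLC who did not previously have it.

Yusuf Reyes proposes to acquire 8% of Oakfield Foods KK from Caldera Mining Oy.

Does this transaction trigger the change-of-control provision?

The purchase adds only to Yusuf's holdings (Caldera's stake shrinks), so Yusuf is the only person who could newly come to control Everline.
Yusuf holds 75% of Stratus, so Yusuf controls Stratus.
Yusuf and Stratus together hold 14% + 86% = 100% of Vantage, so Yusuf controls Vantage.
Vantage and Yusuf and Stratus together hold 46% + 30% + 22% = 98% of Everline, so Yusuf controls Everline.
So Yusuf already controls Everline before the transaction.
After the purchase, Yusuf holds 8% of Oakfield directly, and Caldera's stake falls to 85%.
Yusuf controlled Everline already, so this is not a new person acquiring control; every other person's position is unchanged or reduced.
No new person acquires control, so the clause is not triggered.

No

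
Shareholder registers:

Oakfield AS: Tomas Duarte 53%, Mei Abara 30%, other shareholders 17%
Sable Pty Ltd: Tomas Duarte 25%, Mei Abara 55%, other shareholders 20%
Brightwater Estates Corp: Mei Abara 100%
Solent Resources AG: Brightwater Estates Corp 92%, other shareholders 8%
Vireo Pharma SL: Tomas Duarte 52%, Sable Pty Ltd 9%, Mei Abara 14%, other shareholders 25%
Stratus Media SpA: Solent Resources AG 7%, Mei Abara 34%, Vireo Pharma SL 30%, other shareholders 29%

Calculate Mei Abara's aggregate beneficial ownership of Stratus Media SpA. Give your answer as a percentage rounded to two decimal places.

Mei reaches Stratus along 4 paths.
Via Brightwater → Solent: 100% × 92% × 7% = 6.44%.
Direct stake: 34% = 34%.
Via Sable → Vireo: 55% × 9% × 30% = 1.485%.
Via Vireo: 14% × 30% = 4.2%.
Total: 6.44% + 34% + 1.485% + 4.2% = 46.125%.
Rounded: 46.13%.

46.13%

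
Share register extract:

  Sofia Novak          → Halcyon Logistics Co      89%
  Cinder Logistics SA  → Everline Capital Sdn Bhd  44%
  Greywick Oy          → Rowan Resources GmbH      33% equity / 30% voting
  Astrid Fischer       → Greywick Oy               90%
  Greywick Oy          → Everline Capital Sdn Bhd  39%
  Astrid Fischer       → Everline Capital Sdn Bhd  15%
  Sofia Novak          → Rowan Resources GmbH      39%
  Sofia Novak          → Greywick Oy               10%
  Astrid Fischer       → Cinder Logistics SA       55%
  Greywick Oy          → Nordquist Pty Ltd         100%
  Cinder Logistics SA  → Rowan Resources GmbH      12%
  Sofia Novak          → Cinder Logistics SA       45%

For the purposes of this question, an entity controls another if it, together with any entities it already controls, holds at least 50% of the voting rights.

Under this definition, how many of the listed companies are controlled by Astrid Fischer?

4

Astrid holds 55% of Cinder, so Astrid controls Cinder.
Astrid holds 90% of Greywick, so Astrid controls Greywick.
Cinder and Greywick and Astrid together hold 44% + 39% + 15% = 98% of Everline, so Astrid controls Everline.
Greywick holds 100% of Nordquist, so Astrid controls Nordquist.
No other company's threshold is met.
Astrid controls 4 companies.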